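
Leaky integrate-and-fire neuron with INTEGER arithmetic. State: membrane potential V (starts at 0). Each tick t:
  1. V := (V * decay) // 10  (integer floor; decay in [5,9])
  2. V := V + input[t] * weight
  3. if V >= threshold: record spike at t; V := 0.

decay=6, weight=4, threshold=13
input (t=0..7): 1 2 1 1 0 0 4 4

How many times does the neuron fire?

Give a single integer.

Answer: 2

Derivation:
t=0: input=1 -> V=4
t=1: input=2 -> V=10
t=2: input=1 -> V=10
t=3: input=1 -> V=10
t=4: input=0 -> V=6
t=5: input=0 -> V=3
t=6: input=4 -> V=0 FIRE
t=7: input=4 -> V=0 FIRE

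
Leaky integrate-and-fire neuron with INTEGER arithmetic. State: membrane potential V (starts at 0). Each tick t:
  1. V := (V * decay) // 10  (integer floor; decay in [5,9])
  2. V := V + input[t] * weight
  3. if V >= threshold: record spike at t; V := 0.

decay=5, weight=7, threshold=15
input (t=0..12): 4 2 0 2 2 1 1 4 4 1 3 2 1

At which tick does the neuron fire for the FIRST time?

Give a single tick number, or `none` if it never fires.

t=0: input=4 -> V=0 FIRE
t=1: input=2 -> V=14
t=2: input=0 -> V=7
t=3: input=2 -> V=0 FIRE
t=4: input=2 -> V=14
t=5: input=1 -> V=14
t=6: input=1 -> V=14
t=7: input=4 -> V=0 FIRE
t=8: input=4 -> V=0 FIRE
t=9: input=1 -> V=7
t=10: input=3 -> V=0 FIRE
t=11: input=2 -> V=14
t=12: input=1 -> V=14

Answer: 0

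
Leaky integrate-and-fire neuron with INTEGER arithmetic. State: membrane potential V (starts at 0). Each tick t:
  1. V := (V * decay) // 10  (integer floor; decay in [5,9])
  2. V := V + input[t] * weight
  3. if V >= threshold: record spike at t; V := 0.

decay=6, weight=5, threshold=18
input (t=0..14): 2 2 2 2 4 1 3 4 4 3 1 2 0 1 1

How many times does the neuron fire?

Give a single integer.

Answer: 6

Derivation:
t=0: input=2 -> V=10
t=1: input=2 -> V=16
t=2: input=2 -> V=0 FIRE
t=3: input=2 -> V=10
t=4: input=4 -> V=0 FIRE
t=5: input=1 -> V=5
t=6: input=3 -> V=0 FIRE
t=7: input=4 -> V=0 FIRE
t=8: input=4 -> V=0 FIRE
t=9: input=3 -> V=15
t=10: input=1 -> V=14
t=11: input=2 -> V=0 FIRE
t=12: input=0 -> V=0
t=13: input=1 -> V=5
t=14: input=1 -> V=8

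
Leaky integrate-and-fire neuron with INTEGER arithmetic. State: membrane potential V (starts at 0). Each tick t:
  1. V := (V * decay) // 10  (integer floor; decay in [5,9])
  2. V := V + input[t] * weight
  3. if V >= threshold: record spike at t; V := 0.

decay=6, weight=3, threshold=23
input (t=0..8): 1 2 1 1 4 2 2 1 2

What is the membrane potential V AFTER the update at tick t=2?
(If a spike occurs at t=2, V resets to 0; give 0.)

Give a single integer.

Answer: 7

Derivation:
t=0: input=1 -> V=3
t=1: input=2 -> V=7
t=2: input=1 -> V=7
t=3: input=1 -> V=7
t=4: input=4 -> V=16
t=5: input=2 -> V=15
t=6: input=2 -> V=15
t=7: input=1 -> V=12
t=8: input=2 -> V=13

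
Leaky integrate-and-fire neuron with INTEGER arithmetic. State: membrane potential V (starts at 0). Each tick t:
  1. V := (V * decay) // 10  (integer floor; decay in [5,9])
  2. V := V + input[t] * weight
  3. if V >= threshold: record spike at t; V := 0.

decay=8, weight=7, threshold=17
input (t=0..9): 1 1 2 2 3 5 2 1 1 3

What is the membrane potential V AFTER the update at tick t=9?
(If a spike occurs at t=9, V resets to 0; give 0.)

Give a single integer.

Answer: 0

Derivation:
t=0: input=1 -> V=7
t=1: input=1 -> V=12
t=2: input=2 -> V=0 FIRE
t=3: input=2 -> V=14
t=4: input=3 -> V=0 FIRE
t=5: input=5 -> V=0 FIRE
t=6: input=2 -> V=14
t=7: input=1 -> V=0 FIRE
t=8: input=1 -> V=7
t=9: input=3 -> V=0 FIRE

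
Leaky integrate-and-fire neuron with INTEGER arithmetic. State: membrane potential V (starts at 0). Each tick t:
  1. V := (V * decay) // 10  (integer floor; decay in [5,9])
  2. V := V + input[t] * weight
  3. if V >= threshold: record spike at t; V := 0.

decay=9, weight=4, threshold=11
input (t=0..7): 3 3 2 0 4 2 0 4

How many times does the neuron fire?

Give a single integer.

Answer: 4

Derivation:
t=0: input=3 -> V=0 FIRE
t=1: input=3 -> V=0 FIRE
t=2: input=2 -> V=8
t=3: input=0 -> V=7
t=4: input=4 -> V=0 FIRE
t=5: input=2 -> V=8
t=6: input=0 -> V=7
t=7: input=4 -> V=0 FIRE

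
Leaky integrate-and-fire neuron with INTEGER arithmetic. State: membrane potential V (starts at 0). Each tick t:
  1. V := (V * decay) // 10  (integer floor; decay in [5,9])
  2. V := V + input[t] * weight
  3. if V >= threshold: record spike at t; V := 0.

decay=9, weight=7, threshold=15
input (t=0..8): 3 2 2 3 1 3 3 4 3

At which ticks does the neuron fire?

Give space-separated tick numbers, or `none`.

Answer: 0 2 3 5 6 7 8

Derivation:
t=0: input=3 -> V=0 FIRE
t=1: input=2 -> V=14
t=2: input=2 -> V=0 FIRE
t=3: input=3 -> V=0 FIRE
t=4: input=1 -> V=7
t=5: input=3 -> V=0 FIRE
t=6: input=3 -> V=0 FIRE
t=7: input=4 -> V=0 FIRE
t=8: input=3 -> V=0 FIRE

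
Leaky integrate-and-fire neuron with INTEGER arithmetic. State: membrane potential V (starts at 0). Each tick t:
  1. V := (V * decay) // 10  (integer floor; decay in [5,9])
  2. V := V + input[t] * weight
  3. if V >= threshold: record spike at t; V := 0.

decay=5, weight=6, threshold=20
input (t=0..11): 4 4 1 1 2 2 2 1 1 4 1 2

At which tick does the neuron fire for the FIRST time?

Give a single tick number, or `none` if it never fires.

Answer: 0

Derivation:
t=0: input=4 -> V=0 FIRE
t=1: input=4 -> V=0 FIRE
t=2: input=1 -> V=6
t=3: input=1 -> V=9
t=4: input=2 -> V=16
t=5: input=2 -> V=0 FIRE
t=6: input=2 -> V=12
t=7: input=1 -> V=12
t=8: input=1 -> V=12
t=9: input=4 -> V=0 FIRE
t=10: input=1 -> V=6
t=11: input=2 -> V=15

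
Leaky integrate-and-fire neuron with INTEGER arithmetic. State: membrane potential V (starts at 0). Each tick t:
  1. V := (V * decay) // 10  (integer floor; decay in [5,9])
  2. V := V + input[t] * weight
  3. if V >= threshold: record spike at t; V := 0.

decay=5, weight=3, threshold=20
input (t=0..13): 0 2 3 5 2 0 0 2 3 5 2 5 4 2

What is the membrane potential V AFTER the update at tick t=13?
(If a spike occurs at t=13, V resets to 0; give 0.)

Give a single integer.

t=0: input=0 -> V=0
t=1: input=2 -> V=6
t=2: input=3 -> V=12
t=3: input=5 -> V=0 FIRE
t=4: input=2 -> V=6
t=5: input=0 -> V=3
t=6: input=0 -> V=1
t=7: input=2 -> V=6
t=8: input=3 -> V=12
t=9: input=5 -> V=0 FIRE
t=10: input=2 -> V=6
t=11: input=5 -> V=18
t=12: input=4 -> V=0 FIRE
t=13: input=2 -> V=6

Answer: 6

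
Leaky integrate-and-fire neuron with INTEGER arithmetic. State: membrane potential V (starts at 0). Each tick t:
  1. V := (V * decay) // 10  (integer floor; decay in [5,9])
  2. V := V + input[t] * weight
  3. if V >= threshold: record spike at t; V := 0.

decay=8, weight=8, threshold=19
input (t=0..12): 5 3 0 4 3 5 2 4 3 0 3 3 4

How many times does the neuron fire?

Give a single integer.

Answer: 10

Derivation:
t=0: input=5 -> V=0 FIRE
t=1: input=3 -> V=0 FIRE
t=2: input=0 -> V=0
t=3: input=4 -> V=0 FIRE
t=4: input=3 -> V=0 FIRE
t=5: input=5 -> V=0 FIRE
t=6: input=2 -> V=16
t=7: input=4 -> V=0 FIRE
t=8: input=3 -> V=0 FIRE
t=9: input=0 -> V=0
t=10: input=3 -> V=0 FIRE
t=11: input=3 -> V=0 FIRE
t=12: input=4 -> V=0 FIRE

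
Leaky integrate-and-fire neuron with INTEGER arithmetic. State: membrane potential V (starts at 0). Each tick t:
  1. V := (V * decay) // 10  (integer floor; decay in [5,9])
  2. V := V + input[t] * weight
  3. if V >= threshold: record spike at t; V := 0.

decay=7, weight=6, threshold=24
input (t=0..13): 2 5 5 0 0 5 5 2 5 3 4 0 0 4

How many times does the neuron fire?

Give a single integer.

t=0: input=2 -> V=12
t=1: input=5 -> V=0 FIRE
t=2: input=5 -> V=0 FIRE
t=3: input=0 -> V=0
t=4: input=0 -> V=0
t=5: input=5 -> V=0 FIRE
t=6: input=5 -> V=0 FIRE
t=7: input=2 -> V=12
t=8: input=5 -> V=0 FIRE
t=9: input=3 -> V=18
t=10: input=4 -> V=0 FIRE
t=11: input=0 -> V=0
t=12: input=0 -> V=0
t=13: input=4 -> V=0 FIRE

Answer: 7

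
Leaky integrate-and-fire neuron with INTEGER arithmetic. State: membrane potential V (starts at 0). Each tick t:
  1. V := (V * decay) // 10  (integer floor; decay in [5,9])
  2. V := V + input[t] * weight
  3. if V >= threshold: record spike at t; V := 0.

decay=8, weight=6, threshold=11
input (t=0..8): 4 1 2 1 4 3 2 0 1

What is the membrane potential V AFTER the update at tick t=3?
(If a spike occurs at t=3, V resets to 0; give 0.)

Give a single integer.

t=0: input=4 -> V=0 FIRE
t=1: input=1 -> V=6
t=2: input=2 -> V=0 FIRE
t=3: input=1 -> V=6
t=4: input=4 -> V=0 FIRE
t=5: input=3 -> V=0 FIRE
t=6: input=2 -> V=0 FIRE
t=7: input=0 -> V=0
t=8: input=1 -> V=6

Answer: 6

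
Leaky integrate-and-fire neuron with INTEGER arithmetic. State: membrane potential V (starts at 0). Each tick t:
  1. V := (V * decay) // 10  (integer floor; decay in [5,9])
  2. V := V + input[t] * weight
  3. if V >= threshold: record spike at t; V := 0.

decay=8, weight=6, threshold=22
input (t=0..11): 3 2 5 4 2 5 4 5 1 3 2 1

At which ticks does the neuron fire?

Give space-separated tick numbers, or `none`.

Answer: 1 2 3 5 6 7 9

Derivation:
t=0: input=3 -> V=18
t=1: input=2 -> V=0 FIRE
t=2: input=5 -> V=0 FIRE
t=3: input=4 -> V=0 FIRE
t=4: input=2 -> V=12
t=5: input=5 -> V=0 FIRE
t=6: input=4 -> V=0 FIRE
t=7: input=5 -> V=0 FIRE
t=8: input=1 -> V=6
t=9: input=3 -> V=0 FIRE
t=10: input=2 -> V=12
t=11: input=1 -> V=15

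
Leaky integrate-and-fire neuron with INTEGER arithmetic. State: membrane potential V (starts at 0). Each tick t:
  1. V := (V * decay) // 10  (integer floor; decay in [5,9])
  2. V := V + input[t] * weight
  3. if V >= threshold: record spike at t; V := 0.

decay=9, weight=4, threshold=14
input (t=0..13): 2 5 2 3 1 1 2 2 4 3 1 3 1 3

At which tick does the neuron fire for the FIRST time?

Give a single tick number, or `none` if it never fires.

Answer: 1

Derivation:
t=0: input=2 -> V=8
t=1: input=5 -> V=0 FIRE
t=2: input=2 -> V=8
t=3: input=3 -> V=0 FIRE
t=4: input=1 -> V=4
t=5: input=1 -> V=7
t=6: input=2 -> V=0 FIRE
t=7: input=2 -> V=8
t=8: input=4 -> V=0 FIRE
t=9: input=3 -> V=12
t=10: input=1 -> V=0 FIRE
t=11: input=3 -> V=12
t=12: input=1 -> V=0 FIRE
t=13: input=3 -> V=12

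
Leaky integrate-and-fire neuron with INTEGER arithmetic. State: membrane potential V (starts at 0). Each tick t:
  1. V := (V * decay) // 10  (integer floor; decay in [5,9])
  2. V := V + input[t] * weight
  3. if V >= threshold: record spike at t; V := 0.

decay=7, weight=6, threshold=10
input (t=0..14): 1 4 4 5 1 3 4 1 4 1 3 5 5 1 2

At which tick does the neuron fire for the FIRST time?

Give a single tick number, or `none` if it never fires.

Answer: 1

Derivation:
t=0: input=1 -> V=6
t=1: input=4 -> V=0 FIRE
t=2: input=4 -> V=0 FIRE
t=3: input=5 -> V=0 FIRE
t=4: input=1 -> V=6
t=5: input=3 -> V=0 FIRE
t=6: input=4 -> V=0 FIRE
t=7: input=1 -> V=6
t=8: input=4 -> V=0 FIRE
t=9: input=1 -> V=6
t=10: input=3 -> V=0 FIRE
t=11: input=5 -> V=0 FIRE
t=12: input=5 -> V=0 FIRE
t=13: input=1 -> V=6
t=14: input=2 -> V=0 FIRE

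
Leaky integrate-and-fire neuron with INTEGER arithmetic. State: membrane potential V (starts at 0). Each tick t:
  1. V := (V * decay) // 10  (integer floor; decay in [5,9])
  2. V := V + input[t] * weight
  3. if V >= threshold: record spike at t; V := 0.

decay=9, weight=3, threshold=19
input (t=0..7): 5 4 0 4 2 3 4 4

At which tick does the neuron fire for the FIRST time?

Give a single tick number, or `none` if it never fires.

t=0: input=5 -> V=15
t=1: input=4 -> V=0 FIRE
t=2: input=0 -> V=0
t=3: input=4 -> V=12
t=4: input=2 -> V=16
t=5: input=3 -> V=0 FIRE
t=6: input=4 -> V=12
t=7: input=4 -> V=0 FIRE

Answer: 1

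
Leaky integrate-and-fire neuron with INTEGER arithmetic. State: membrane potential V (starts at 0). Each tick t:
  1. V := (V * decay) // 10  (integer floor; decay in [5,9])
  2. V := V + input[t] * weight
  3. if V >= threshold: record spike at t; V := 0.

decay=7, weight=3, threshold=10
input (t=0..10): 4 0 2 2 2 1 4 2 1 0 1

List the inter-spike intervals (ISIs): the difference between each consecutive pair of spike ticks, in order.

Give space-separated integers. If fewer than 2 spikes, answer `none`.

Answer: 3 3

Derivation:
t=0: input=4 -> V=0 FIRE
t=1: input=0 -> V=0
t=2: input=2 -> V=6
t=3: input=2 -> V=0 FIRE
t=4: input=2 -> V=6
t=5: input=1 -> V=7
t=6: input=4 -> V=0 FIRE
t=7: input=2 -> V=6
t=8: input=1 -> V=7
t=9: input=0 -> V=4
t=10: input=1 -> V=5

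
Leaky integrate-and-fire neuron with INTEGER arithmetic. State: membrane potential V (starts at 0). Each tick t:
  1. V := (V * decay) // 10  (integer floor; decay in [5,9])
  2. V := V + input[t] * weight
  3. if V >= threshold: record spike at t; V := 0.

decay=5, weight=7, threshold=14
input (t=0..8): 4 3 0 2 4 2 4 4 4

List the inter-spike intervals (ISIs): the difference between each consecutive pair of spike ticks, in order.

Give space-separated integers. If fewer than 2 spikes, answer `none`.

Answer: 1 2 1 1 1 1 1

Derivation:
t=0: input=4 -> V=0 FIRE
t=1: input=3 -> V=0 FIRE
t=2: input=0 -> V=0
t=3: input=2 -> V=0 FIRE
t=4: input=4 -> V=0 FIRE
t=5: input=2 -> V=0 FIRE
t=6: input=4 -> V=0 FIRE
t=7: input=4 -> V=0 FIRE
t=8: input=4 -> V=0 FIRE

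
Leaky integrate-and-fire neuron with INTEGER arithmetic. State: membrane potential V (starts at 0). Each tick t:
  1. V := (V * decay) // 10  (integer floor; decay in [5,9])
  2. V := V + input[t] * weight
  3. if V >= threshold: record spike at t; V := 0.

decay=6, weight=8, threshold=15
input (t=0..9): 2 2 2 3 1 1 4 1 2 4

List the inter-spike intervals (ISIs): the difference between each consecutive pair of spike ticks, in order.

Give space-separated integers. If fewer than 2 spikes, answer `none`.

Answer: 1 1 1 3 2 1

Derivation:
t=0: input=2 -> V=0 FIRE
t=1: input=2 -> V=0 FIRE
t=2: input=2 -> V=0 FIRE
t=3: input=3 -> V=0 FIRE
t=4: input=1 -> V=8
t=5: input=1 -> V=12
t=6: input=4 -> V=0 FIRE
t=7: input=1 -> V=8
t=8: input=2 -> V=0 FIRE
t=9: input=4 -> V=0 FIRE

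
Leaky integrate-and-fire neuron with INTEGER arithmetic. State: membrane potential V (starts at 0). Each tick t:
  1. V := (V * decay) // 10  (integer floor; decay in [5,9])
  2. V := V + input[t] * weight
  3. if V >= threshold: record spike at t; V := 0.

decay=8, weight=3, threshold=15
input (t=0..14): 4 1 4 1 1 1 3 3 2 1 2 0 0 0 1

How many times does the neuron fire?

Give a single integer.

t=0: input=4 -> V=12
t=1: input=1 -> V=12
t=2: input=4 -> V=0 FIRE
t=3: input=1 -> V=3
t=4: input=1 -> V=5
t=5: input=1 -> V=7
t=6: input=3 -> V=14
t=7: input=3 -> V=0 FIRE
t=8: input=2 -> V=6
t=9: input=1 -> V=7
t=10: input=2 -> V=11
t=11: input=0 -> V=8
t=12: input=0 -> V=6
t=13: input=0 -> V=4
t=14: input=1 -> V=6

Answer: 2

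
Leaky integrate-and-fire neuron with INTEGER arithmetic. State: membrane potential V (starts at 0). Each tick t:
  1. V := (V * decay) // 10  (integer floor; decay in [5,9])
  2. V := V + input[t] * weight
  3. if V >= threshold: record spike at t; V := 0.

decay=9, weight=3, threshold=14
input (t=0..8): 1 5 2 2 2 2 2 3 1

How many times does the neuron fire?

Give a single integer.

t=0: input=1 -> V=3
t=1: input=5 -> V=0 FIRE
t=2: input=2 -> V=6
t=3: input=2 -> V=11
t=4: input=2 -> V=0 FIRE
t=5: input=2 -> V=6
t=6: input=2 -> V=11
t=7: input=3 -> V=0 FIRE
t=8: input=1 -> V=3

Answer: 3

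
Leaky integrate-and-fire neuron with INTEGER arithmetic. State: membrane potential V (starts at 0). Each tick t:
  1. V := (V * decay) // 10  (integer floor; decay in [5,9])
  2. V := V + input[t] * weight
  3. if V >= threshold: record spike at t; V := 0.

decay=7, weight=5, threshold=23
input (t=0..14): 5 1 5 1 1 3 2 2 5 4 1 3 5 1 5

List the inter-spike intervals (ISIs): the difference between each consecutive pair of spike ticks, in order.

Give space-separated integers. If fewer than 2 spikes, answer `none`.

Answer: 2 4 2 3 1 2

Derivation:
t=0: input=5 -> V=0 FIRE
t=1: input=1 -> V=5
t=2: input=5 -> V=0 FIRE
t=3: input=1 -> V=5
t=4: input=1 -> V=8
t=5: input=3 -> V=20
t=6: input=2 -> V=0 FIRE
t=7: input=2 -> V=10
t=8: input=5 -> V=0 FIRE
t=9: input=4 -> V=20
t=10: input=1 -> V=19
t=11: input=3 -> V=0 FIRE
t=12: input=5 -> V=0 FIRE
t=13: input=1 -> V=5
t=14: input=5 -> V=0 FIRE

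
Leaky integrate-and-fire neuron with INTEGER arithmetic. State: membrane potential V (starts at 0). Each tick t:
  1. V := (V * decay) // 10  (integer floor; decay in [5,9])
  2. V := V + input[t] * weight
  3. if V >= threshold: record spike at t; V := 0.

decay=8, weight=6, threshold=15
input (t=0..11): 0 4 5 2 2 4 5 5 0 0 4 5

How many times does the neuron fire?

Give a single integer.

t=0: input=0 -> V=0
t=1: input=4 -> V=0 FIRE
t=2: input=5 -> V=0 FIRE
t=3: input=2 -> V=12
t=4: input=2 -> V=0 FIRE
t=5: input=4 -> V=0 FIRE
t=6: input=5 -> V=0 FIRE
t=7: input=5 -> V=0 FIRE
t=8: input=0 -> V=0
t=9: input=0 -> V=0
t=10: input=4 -> V=0 FIRE
t=11: input=5 -> V=0 FIRE

Answer: 8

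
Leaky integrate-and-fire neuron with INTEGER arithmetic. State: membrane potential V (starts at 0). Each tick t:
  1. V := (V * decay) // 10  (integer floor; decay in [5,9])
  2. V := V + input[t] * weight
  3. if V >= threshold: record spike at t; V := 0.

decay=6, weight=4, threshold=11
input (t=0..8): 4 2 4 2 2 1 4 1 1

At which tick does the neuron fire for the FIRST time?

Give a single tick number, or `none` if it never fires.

t=0: input=4 -> V=0 FIRE
t=1: input=2 -> V=8
t=2: input=4 -> V=0 FIRE
t=3: input=2 -> V=8
t=4: input=2 -> V=0 FIRE
t=5: input=1 -> V=4
t=6: input=4 -> V=0 FIRE
t=7: input=1 -> V=4
t=8: input=1 -> V=6

Answer: 0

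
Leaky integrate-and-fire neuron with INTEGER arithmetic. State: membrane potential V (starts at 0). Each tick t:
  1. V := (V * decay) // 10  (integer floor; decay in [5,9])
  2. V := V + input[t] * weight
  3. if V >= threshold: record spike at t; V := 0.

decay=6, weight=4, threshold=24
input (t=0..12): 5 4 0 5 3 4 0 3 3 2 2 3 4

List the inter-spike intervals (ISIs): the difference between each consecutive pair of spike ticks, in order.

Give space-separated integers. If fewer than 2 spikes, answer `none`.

Answer: 3 7

Derivation:
t=0: input=5 -> V=20
t=1: input=4 -> V=0 FIRE
t=2: input=0 -> V=0
t=3: input=5 -> V=20
t=4: input=3 -> V=0 FIRE
t=5: input=4 -> V=16
t=6: input=0 -> V=9
t=7: input=3 -> V=17
t=8: input=3 -> V=22
t=9: input=2 -> V=21
t=10: input=2 -> V=20
t=11: input=3 -> V=0 FIRE
t=12: input=4 -> V=16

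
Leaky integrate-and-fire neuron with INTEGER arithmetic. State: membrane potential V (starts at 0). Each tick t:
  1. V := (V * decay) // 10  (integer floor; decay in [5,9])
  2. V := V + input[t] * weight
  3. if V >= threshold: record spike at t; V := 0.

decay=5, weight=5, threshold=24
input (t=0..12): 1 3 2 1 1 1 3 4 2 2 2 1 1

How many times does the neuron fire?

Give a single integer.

t=0: input=1 -> V=5
t=1: input=3 -> V=17
t=2: input=2 -> V=18
t=3: input=1 -> V=14
t=4: input=1 -> V=12
t=5: input=1 -> V=11
t=6: input=3 -> V=20
t=7: input=4 -> V=0 FIRE
t=8: input=2 -> V=10
t=9: input=2 -> V=15
t=10: input=2 -> V=17
t=11: input=1 -> V=13
t=12: input=1 -> V=11

Answer: 1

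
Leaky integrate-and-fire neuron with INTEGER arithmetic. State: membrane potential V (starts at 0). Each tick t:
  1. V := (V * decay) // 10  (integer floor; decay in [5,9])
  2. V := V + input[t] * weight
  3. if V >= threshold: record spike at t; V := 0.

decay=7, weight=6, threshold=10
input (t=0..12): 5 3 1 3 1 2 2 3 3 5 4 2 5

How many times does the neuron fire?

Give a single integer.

Answer: 11

Derivation:
t=0: input=5 -> V=0 FIRE
t=1: input=3 -> V=0 FIRE
t=2: input=1 -> V=6
t=3: input=3 -> V=0 FIRE
t=4: input=1 -> V=6
t=5: input=2 -> V=0 FIRE
t=6: input=2 -> V=0 FIRE
t=7: input=3 -> V=0 FIRE
t=8: input=3 -> V=0 FIRE
t=9: input=5 -> V=0 FIRE
t=10: input=4 -> V=0 FIRE
t=11: input=2 -> V=0 FIRE
t=12: input=5 -> V=0 FIRE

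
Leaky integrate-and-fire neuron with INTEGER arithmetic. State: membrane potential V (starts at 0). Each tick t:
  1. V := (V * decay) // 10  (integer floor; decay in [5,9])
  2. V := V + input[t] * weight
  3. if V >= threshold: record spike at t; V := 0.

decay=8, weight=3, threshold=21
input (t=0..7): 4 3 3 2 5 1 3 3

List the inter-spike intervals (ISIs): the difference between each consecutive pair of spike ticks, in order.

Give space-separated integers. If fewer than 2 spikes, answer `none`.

Answer: 4

Derivation:
t=0: input=4 -> V=12
t=1: input=3 -> V=18
t=2: input=3 -> V=0 FIRE
t=3: input=2 -> V=6
t=4: input=5 -> V=19
t=5: input=1 -> V=18
t=6: input=3 -> V=0 FIRE
t=7: input=3 -> V=9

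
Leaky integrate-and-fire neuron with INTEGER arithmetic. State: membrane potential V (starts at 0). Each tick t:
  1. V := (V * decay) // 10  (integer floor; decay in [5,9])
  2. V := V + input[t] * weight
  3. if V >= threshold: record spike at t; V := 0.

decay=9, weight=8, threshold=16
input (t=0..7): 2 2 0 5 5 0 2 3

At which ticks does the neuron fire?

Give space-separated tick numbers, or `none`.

Answer: 0 1 3 4 6 7

Derivation:
t=0: input=2 -> V=0 FIRE
t=1: input=2 -> V=0 FIRE
t=2: input=0 -> V=0
t=3: input=5 -> V=0 FIRE
t=4: input=5 -> V=0 FIRE
t=5: input=0 -> V=0
t=6: input=2 -> V=0 FIRE
t=7: input=3 -> V=0 FIRE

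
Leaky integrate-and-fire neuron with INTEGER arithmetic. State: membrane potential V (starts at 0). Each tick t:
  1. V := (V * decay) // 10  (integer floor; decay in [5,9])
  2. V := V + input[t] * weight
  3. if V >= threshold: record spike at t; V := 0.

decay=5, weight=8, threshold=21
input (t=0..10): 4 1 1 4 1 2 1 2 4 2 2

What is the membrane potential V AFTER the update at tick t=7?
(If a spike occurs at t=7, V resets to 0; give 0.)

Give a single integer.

t=0: input=4 -> V=0 FIRE
t=1: input=1 -> V=8
t=2: input=1 -> V=12
t=3: input=4 -> V=0 FIRE
t=4: input=1 -> V=8
t=5: input=2 -> V=20
t=6: input=1 -> V=18
t=7: input=2 -> V=0 FIRE
t=8: input=4 -> V=0 FIRE
t=9: input=2 -> V=16
t=10: input=2 -> V=0 FIRE

Answer: 0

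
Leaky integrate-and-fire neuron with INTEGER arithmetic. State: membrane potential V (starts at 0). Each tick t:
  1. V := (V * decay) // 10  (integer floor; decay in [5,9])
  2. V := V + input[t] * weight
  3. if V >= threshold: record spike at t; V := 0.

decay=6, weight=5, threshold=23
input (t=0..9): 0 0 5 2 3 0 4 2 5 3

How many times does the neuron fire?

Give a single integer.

t=0: input=0 -> V=0
t=1: input=0 -> V=0
t=2: input=5 -> V=0 FIRE
t=3: input=2 -> V=10
t=4: input=3 -> V=21
t=5: input=0 -> V=12
t=6: input=4 -> V=0 FIRE
t=7: input=2 -> V=10
t=8: input=5 -> V=0 FIRE
t=9: input=3 -> V=15

Answer: 3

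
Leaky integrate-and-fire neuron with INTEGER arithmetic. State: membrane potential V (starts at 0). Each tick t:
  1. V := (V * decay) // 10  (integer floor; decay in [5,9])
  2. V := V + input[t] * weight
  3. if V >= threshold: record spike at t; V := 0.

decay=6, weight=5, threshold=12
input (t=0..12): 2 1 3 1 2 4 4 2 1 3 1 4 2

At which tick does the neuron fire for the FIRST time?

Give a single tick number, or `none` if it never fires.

Answer: 2

Derivation:
t=0: input=2 -> V=10
t=1: input=1 -> V=11
t=2: input=3 -> V=0 FIRE
t=3: input=1 -> V=5
t=4: input=2 -> V=0 FIRE
t=5: input=4 -> V=0 FIRE
t=6: input=4 -> V=0 FIRE
t=7: input=2 -> V=10
t=8: input=1 -> V=11
t=9: input=3 -> V=0 FIRE
t=10: input=1 -> V=5
t=11: input=4 -> V=0 FIRE
t=12: input=2 -> V=10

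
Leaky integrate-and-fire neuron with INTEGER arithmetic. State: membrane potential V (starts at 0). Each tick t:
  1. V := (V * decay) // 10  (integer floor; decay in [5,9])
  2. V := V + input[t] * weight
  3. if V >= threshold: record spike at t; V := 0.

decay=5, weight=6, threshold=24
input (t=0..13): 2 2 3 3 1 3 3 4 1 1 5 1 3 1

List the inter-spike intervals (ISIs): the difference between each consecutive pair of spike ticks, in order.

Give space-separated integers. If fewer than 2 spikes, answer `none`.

t=0: input=2 -> V=12
t=1: input=2 -> V=18
t=2: input=3 -> V=0 FIRE
t=3: input=3 -> V=18
t=4: input=1 -> V=15
t=5: input=3 -> V=0 FIRE
t=6: input=3 -> V=18
t=7: input=4 -> V=0 FIRE
t=8: input=1 -> V=6
t=9: input=1 -> V=9
t=10: input=5 -> V=0 FIRE
t=11: input=1 -> V=6
t=12: input=3 -> V=21
t=13: input=1 -> V=16

Answer: 3 2 3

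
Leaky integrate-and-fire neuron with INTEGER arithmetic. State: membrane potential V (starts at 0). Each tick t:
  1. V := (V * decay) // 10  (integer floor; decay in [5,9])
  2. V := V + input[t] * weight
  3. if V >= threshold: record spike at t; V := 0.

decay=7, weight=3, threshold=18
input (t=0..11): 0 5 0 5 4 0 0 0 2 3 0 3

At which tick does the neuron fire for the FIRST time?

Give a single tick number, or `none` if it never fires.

t=0: input=0 -> V=0
t=1: input=5 -> V=15
t=2: input=0 -> V=10
t=3: input=5 -> V=0 FIRE
t=4: input=4 -> V=12
t=5: input=0 -> V=8
t=6: input=0 -> V=5
t=7: input=0 -> V=3
t=8: input=2 -> V=8
t=9: input=3 -> V=14
t=10: input=0 -> V=9
t=11: input=3 -> V=15

Answer: 3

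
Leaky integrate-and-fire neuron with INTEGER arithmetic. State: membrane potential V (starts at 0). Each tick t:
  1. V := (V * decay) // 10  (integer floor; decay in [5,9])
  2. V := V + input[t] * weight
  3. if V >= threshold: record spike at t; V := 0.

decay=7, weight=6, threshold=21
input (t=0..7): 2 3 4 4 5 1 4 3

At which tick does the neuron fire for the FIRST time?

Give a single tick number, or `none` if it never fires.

t=0: input=2 -> V=12
t=1: input=3 -> V=0 FIRE
t=2: input=4 -> V=0 FIRE
t=3: input=4 -> V=0 FIRE
t=4: input=5 -> V=0 FIRE
t=5: input=1 -> V=6
t=6: input=4 -> V=0 FIRE
t=7: input=3 -> V=18

Answer: 1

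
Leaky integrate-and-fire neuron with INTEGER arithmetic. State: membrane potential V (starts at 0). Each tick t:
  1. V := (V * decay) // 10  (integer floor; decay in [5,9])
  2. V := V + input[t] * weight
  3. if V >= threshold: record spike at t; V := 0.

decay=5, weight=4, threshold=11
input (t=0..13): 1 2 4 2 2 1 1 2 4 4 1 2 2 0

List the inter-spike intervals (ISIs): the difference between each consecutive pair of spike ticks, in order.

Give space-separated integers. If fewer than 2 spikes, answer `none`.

Answer: 2 3 1 1 3

Derivation:
t=0: input=1 -> V=4
t=1: input=2 -> V=10
t=2: input=4 -> V=0 FIRE
t=3: input=2 -> V=8
t=4: input=2 -> V=0 FIRE
t=5: input=1 -> V=4
t=6: input=1 -> V=6
t=7: input=2 -> V=0 FIRE
t=8: input=4 -> V=0 FIRE
t=9: input=4 -> V=0 FIRE
t=10: input=1 -> V=4
t=11: input=2 -> V=10
t=12: input=2 -> V=0 FIRE
t=13: input=0 -> V=0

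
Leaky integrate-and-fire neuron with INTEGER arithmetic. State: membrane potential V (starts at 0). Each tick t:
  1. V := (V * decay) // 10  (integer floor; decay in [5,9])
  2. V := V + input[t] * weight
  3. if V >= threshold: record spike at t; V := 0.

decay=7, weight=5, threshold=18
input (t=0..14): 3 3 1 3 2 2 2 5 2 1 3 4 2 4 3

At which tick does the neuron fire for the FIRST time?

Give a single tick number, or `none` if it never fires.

t=0: input=3 -> V=15
t=1: input=3 -> V=0 FIRE
t=2: input=1 -> V=5
t=3: input=3 -> V=0 FIRE
t=4: input=2 -> V=10
t=5: input=2 -> V=17
t=6: input=2 -> V=0 FIRE
t=7: input=5 -> V=0 FIRE
t=8: input=2 -> V=10
t=9: input=1 -> V=12
t=10: input=3 -> V=0 FIRE
t=11: input=4 -> V=0 FIRE
t=12: input=2 -> V=10
t=13: input=4 -> V=0 FIRE
t=14: input=3 -> V=15

Answer: 1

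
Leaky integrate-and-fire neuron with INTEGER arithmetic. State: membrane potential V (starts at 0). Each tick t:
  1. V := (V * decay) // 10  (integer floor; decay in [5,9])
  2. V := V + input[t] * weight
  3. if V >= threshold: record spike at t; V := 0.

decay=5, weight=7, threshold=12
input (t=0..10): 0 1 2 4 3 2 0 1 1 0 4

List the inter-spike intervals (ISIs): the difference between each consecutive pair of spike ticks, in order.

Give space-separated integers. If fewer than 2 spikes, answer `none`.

Answer: 1 1 1 5

Derivation:
t=0: input=0 -> V=0
t=1: input=1 -> V=7
t=2: input=2 -> V=0 FIRE
t=3: input=4 -> V=0 FIRE
t=4: input=3 -> V=0 FIRE
t=5: input=2 -> V=0 FIRE
t=6: input=0 -> V=0
t=7: input=1 -> V=7
t=8: input=1 -> V=10
t=9: input=0 -> V=5
t=10: input=4 -> V=0 FIRE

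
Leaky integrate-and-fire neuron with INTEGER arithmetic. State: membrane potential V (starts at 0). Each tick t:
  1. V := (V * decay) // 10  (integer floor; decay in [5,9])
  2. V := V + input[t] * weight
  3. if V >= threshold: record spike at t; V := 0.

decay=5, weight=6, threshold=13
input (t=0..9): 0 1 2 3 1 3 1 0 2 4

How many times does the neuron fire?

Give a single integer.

Answer: 5

Derivation:
t=0: input=0 -> V=0
t=1: input=1 -> V=6
t=2: input=2 -> V=0 FIRE
t=3: input=3 -> V=0 FIRE
t=4: input=1 -> V=6
t=5: input=3 -> V=0 FIRE
t=6: input=1 -> V=6
t=7: input=0 -> V=3
t=8: input=2 -> V=0 FIRE
t=9: input=4 -> V=0 FIRE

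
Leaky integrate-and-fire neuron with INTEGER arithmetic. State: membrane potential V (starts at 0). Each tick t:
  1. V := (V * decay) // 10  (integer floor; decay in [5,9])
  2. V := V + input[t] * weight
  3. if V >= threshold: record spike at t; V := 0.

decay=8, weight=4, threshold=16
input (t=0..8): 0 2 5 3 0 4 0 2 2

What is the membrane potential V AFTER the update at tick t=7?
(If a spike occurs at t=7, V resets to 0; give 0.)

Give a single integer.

Answer: 8

Derivation:
t=0: input=0 -> V=0
t=1: input=2 -> V=8
t=2: input=5 -> V=0 FIRE
t=3: input=3 -> V=12
t=4: input=0 -> V=9
t=5: input=4 -> V=0 FIRE
t=6: input=0 -> V=0
t=7: input=2 -> V=8
t=8: input=2 -> V=14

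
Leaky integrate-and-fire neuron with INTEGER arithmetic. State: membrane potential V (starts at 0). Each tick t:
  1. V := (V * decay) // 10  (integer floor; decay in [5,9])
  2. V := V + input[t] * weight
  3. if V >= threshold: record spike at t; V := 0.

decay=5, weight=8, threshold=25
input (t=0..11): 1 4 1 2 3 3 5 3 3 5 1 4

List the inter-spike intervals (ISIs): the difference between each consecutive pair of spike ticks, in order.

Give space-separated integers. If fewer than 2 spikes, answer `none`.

t=0: input=1 -> V=8
t=1: input=4 -> V=0 FIRE
t=2: input=1 -> V=8
t=3: input=2 -> V=20
t=4: input=3 -> V=0 FIRE
t=5: input=3 -> V=24
t=6: input=5 -> V=0 FIRE
t=7: input=3 -> V=24
t=8: input=3 -> V=0 FIRE
t=9: input=5 -> V=0 FIRE
t=10: input=1 -> V=8
t=11: input=4 -> V=0 FIRE

Answer: 3 2 2 1 2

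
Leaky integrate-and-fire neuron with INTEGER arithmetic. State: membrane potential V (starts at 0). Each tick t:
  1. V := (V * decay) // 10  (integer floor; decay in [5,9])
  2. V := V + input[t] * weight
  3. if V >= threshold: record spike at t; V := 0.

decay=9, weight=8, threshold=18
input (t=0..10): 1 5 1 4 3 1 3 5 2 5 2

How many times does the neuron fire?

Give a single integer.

Answer: 6

Derivation:
t=0: input=1 -> V=8
t=1: input=5 -> V=0 FIRE
t=2: input=1 -> V=8
t=3: input=4 -> V=0 FIRE
t=4: input=3 -> V=0 FIRE
t=5: input=1 -> V=8
t=6: input=3 -> V=0 FIRE
t=7: input=5 -> V=0 FIRE
t=8: input=2 -> V=16
t=9: input=5 -> V=0 FIRE
t=10: input=2 -> V=16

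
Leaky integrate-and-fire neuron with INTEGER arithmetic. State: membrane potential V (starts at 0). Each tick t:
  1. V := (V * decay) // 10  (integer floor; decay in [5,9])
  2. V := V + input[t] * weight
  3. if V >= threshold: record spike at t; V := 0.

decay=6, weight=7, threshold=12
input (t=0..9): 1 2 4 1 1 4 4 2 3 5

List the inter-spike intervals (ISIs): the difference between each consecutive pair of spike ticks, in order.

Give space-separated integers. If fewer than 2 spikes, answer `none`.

Answer: 1 3 1 1 1 1

Derivation:
t=0: input=1 -> V=7
t=1: input=2 -> V=0 FIRE
t=2: input=4 -> V=0 FIRE
t=3: input=1 -> V=7
t=4: input=1 -> V=11
t=5: input=4 -> V=0 FIRE
t=6: input=4 -> V=0 FIRE
t=7: input=2 -> V=0 FIRE
t=8: input=3 -> V=0 FIRE
t=9: input=5 -> V=0 FIRE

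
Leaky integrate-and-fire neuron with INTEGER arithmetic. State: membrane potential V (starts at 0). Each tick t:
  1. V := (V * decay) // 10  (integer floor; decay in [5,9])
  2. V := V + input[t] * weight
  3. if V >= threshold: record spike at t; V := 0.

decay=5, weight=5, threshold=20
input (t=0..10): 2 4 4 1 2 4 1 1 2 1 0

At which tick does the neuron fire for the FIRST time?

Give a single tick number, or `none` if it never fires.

Answer: 1

Derivation:
t=0: input=2 -> V=10
t=1: input=4 -> V=0 FIRE
t=2: input=4 -> V=0 FIRE
t=3: input=1 -> V=5
t=4: input=2 -> V=12
t=5: input=4 -> V=0 FIRE
t=6: input=1 -> V=5
t=7: input=1 -> V=7
t=8: input=2 -> V=13
t=9: input=1 -> V=11
t=10: input=0 -> V=5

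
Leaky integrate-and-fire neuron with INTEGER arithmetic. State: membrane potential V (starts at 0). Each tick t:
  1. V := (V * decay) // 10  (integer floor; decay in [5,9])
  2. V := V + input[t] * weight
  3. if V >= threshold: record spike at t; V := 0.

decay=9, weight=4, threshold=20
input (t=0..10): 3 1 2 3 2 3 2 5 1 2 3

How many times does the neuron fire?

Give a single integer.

Answer: 4

Derivation:
t=0: input=3 -> V=12
t=1: input=1 -> V=14
t=2: input=2 -> V=0 FIRE
t=3: input=3 -> V=12
t=4: input=2 -> V=18
t=5: input=3 -> V=0 FIRE
t=6: input=2 -> V=8
t=7: input=5 -> V=0 FIRE
t=8: input=1 -> V=4
t=9: input=2 -> V=11
t=10: input=3 -> V=0 FIRE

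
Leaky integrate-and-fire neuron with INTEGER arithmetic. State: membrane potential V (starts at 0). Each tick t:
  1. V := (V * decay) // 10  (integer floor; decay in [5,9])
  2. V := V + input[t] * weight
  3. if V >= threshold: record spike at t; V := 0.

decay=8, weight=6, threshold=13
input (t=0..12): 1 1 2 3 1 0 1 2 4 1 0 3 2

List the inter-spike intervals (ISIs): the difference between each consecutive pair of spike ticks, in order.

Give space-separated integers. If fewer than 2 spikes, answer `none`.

Answer: 1 4 1 3

Derivation:
t=0: input=1 -> V=6
t=1: input=1 -> V=10
t=2: input=2 -> V=0 FIRE
t=3: input=3 -> V=0 FIRE
t=4: input=1 -> V=6
t=5: input=0 -> V=4
t=6: input=1 -> V=9
t=7: input=2 -> V=0 FIRE
t=8: input=4 -> V=0 FIRE
t=9: input=1 -> V=6
t=10: input=0 -> V=4
t=11: input=3 -> V=0 FIRE
t=12: input=2 -> V=12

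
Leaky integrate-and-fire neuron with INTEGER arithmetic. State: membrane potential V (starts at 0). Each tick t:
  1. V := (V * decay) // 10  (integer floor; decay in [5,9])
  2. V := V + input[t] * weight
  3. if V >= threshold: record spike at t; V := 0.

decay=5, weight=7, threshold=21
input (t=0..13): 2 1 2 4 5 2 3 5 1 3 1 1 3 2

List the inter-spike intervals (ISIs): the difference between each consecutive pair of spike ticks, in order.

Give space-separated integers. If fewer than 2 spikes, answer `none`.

Answer: 1 1 2 1 2 3

Derivation:
t=0: input=2 -> V=14
t=1: input=1 -> V=14
t=2: input=2 -> V=0 FIRE
t=3: input=4 -> V=0 FIRE
t=4: input=5 -> V=0 FIRE
t=5: input=2 -> V=14
t=6: input=3 -> V=0 FIRE
t=7: input=5 -> V=0 FIRE
t=8: input=1 -> V=7
t=9: input=3 -> V=0 FIRE
t=10: input=1 -> V=7
t=11: input=1 -> V=10
t=12: input=3 -> V=0 FIRE
t=13: input=2 -> V=14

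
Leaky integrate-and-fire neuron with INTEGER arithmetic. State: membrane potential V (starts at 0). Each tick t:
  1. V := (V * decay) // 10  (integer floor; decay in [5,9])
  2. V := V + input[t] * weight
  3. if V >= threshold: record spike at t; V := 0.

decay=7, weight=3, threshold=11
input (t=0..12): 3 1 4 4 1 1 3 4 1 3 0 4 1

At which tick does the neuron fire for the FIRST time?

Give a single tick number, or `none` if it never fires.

t=0: input=3 -> V=9
t=1: input=1 -> V=9
t=2: input=4 -> V=0 FIRE
t=3: input=4 -> V=0 FIRE
t=4: input=1 -> V=3
t=5: input=1 -> V=5
t=6: input=3 -> V=0 FIRE
t=7: input=4 -> V=0 FIRE
t=8: input=1 -> V=3
t=9: input=3 -> V=0 FIRE
t=10: input=0 -> V=0
t=11: input=4 -> V=0 FIRE
t=12: input=1 -> V=3

Answer: 2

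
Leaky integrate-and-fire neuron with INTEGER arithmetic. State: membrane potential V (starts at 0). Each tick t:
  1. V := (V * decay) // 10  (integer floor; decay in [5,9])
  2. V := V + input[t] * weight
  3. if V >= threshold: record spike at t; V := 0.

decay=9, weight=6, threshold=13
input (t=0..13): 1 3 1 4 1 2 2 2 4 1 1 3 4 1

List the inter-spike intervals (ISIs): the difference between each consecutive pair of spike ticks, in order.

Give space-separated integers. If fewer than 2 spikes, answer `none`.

t=0: input=1 -> V=6
t=1: input=3 -> V=0 FIRE
t=2: input=1 -> V=6
t=3: input=4 -> V=0 FIRE
t=4: input=1 -> V=6
t=5: input=2 -> V=0 FIRE
t=6: input=2 -> V=12
t=7: input=2 -> V=0 FIRE
t=8: input=4 -> V=0 FIRE
t=9: input=1 -> V=6
t=10: input=1 -> V=11
t=11: input=3 -> V=0 FIRE
t=12: input=4 -> V=0 FIRE
t=13: input=1 -> V=6

Answer: 2 2 2 1 3 1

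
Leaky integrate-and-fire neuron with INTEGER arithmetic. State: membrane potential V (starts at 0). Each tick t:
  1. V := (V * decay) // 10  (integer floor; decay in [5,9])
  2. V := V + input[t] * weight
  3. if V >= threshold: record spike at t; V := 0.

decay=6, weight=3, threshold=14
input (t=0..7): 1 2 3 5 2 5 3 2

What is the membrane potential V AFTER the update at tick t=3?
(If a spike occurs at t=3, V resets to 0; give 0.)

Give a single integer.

t=0: input=1 -> V=3
t=1: input=2 -> V=7
t=2: input=3 -> V=13
t=3: input=5 -> V=0 FIRE
t=4: input=2 -> V=6
t=5: input=5 -> V=0 FIRE
t=6: input=3 -> V=9
t=7: input=2 -> V=11

Answer: 0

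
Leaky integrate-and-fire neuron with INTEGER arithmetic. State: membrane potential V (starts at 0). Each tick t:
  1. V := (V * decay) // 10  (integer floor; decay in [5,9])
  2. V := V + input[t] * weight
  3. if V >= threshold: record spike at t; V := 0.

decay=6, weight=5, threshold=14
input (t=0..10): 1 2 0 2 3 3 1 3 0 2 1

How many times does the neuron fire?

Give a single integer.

Answer: 4

Derivation:
t=0: input=1 -> V=5
t=1: input=2 -> V=13
t=2: input=0 -> V=7
t=3: input=2 -> V=0 FIRE
t=4: input=3 -> V=0 FIRE
t=5: input=3 -> V=0 FIRE
t=6: input=1 -> V=5
t=7: input=3 -> V=0 FIRE
t=8: input=0 -> V=0
t=9: input=2 -> V=10
t=10: input=1 -> V=11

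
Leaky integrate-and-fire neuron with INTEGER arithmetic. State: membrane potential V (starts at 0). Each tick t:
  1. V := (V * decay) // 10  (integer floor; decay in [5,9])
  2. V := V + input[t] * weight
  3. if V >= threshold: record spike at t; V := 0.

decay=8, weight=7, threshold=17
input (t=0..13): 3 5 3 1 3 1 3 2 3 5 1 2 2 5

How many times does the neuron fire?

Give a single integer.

t=0: input=3 -> V=0 FIRE
t=1: input=5 -> V=0 FIRE
t=2: input=3 -> V=0 FIRE
t=3: input=1 -> V=7
t=4: input=3 -> V=0 FIRE
t=5: input=1 -> V=7
t=6: input=3 -> V=0 FIRE
t=7: input=2 -> V=14
t=8: input=3 -> V=0 FIRE
t=9: input=5 -> V=0 FIRE
t=10: input=1 -> V=7
t=11: input=2 -> V=0 FIRE
t=12: input=2 -> V=14
t=13: input=5 -> V=0 FIRE

Answer: 9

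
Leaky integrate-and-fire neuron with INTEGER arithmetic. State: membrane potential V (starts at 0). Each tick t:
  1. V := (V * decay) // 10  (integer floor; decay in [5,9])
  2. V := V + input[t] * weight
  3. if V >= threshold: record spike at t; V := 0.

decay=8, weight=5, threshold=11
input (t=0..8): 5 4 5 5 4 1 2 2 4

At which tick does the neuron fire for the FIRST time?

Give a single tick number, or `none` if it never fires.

Answer: 0

Derivation:
t=0: input=5 -> V=0 FIRE
t=1: input=4 -> V=0 FIRE
t=2: input=5 -> V=0 FIRE
t=3: input=5 -> V=0 FIRE
t=4: input=4 -> V=0 FIRE
t=5: input=1 -> V=5
t=6: input=2 -> V=0 FIRE
t=7: input=2 -> V=10
t=8: input=4 -> V=0 FIRE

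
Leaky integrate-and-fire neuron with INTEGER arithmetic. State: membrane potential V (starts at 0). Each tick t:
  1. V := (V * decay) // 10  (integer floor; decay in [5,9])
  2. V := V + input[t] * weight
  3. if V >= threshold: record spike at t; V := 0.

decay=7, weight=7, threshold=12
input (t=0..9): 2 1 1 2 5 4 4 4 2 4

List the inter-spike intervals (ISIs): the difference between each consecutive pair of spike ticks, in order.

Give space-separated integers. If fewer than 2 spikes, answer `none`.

Answer: 3 1 1 1 1 1 1

Derivation:
t=0: input=2 -> V=0 FIRE
t=1: input=1 -> V=7
t=2: input=1 -> V=11
t=3: input=2 -> V=0 FIRE
t=4: input=5 -> V=0 FIRE
t=5: input=4 -> V=0 FIRE
t=6: input=4 -> V=0 FIRE
t=7: input=4 -> V=0 FIRE
t=8: input=2 -> V=0 FIRE
t=9: input=4 -> V=0 FIRE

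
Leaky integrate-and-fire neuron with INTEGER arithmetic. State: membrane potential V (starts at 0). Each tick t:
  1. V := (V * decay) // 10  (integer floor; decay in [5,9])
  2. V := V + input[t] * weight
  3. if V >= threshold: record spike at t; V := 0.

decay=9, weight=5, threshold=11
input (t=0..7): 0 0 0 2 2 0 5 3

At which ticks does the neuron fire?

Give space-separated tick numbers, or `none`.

Answer: 4 6 7

Derivation:
t=0: input=0 -> V=0
t=1: input=0 -> V=0
t=2: input=0 -> V=0
t=3: input=2 -> V=10
t=4: input=2 -> V=0 FIRE
t=5: input=0 -> V=0
t=6: input=5 -> V=0 FIRE
t=7: input=3 -> V=0 FIRE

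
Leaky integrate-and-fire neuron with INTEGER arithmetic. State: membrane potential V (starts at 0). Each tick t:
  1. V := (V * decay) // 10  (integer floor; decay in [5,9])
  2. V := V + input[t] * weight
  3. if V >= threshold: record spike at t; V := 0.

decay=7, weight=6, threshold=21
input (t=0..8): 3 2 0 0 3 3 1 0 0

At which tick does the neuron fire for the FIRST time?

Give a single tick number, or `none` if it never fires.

t=0: input=3 -> V=18
t=1: input=2 -> V=0 FIRE
t=2: input=0 -> V=0
t=3: input=0 -> V=0
t=4: input=3 -> V=18
t=5: input=3 -> V=0 FIRE
t=6: input=1 -> V=6
t=7: input=0 -> V=4
t=8: input=0 -> V=2

Answer: 1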